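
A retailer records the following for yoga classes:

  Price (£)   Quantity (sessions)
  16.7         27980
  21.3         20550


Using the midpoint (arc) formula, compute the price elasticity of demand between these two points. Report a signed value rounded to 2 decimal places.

%ΔQ = (20550 − 27980) / [(27980 + 20550)/2] = -7430/24265 = -0.306202…
%ΔP = (21.3 − 16.7) / [(16.7 + 21.3)/2] = 4.6/19 = 0.242105…
Arc Ed = %ΔQ / %ΔP = (-7430/24265) / (4.6/19) = -1.2647…

-1.26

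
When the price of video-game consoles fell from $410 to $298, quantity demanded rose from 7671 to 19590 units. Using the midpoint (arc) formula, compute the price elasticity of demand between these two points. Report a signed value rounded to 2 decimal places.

-2.76

%ΔQ = (19590 − 7671) / [(7671 + 19590)/2] = 11919/13630.5 = 0.874436…
%ΔP = (298 − 410) / [(410 + 298)/2] = -112/354 = -0.316384…
Arc Ed = %ΔQ / %ΔP = (11919/13630.5) / (-112/354) = -2.7638…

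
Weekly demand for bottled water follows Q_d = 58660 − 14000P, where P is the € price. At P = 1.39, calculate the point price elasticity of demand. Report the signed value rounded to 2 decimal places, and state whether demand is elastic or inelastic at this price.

dQ_d/dP = −14000. At P = 1.39, Q_d = 58660 − 14000(1.39) = 39200.
Ed = (dQ_d/dP)·(P/Q_d) = −14000 × (1.39/39200) = -0.4964…
|Ed| = 0.50 < 1, so demand is inelastic.

-0.50; inelastic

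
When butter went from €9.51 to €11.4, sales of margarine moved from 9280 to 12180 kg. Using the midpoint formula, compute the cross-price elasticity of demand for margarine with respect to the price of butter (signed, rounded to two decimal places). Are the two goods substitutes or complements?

1.50; substitutes

%ΔQ_{margarine} = (12180 − 9280)/avg = 2900/10730 = 0.270270…
%ΔP_{butter} = (11.4 − 9.51)/avg = 1.89/10.455 = 0.180774…
E_cross = (2900/10730) / (1.89/10.455) = 1.4950…
E_cross > 0 ⇒ the goods are substitutes.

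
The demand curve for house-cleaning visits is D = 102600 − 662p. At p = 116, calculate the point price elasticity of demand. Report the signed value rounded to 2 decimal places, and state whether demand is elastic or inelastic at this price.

-2.98; elastic

dD/dp = −662. At p = 116, D = 102600 − 662(116) = 25808.
Ed = (dD/dp)·(p/D) = −662 × (116/25808) = -2.9755…
|Ed| = 2.98 > 1, so demand is elastic.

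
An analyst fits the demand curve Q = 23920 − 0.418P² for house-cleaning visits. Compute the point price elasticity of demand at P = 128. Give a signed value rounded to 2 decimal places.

dQ/dP = −2·0.418·P = -107.008. At P = 128, Q = 17071.488.
Ed = (dQ/dP)·(P/Q) = (-107.008) × (128/17071.488) = -0.8023…

-0.80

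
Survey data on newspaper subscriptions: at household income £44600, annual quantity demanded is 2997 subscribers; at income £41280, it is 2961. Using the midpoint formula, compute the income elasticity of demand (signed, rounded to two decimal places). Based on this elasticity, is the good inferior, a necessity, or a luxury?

0.16; necessity

%ΔQ = (2961 − 2997)/[( 2997 + 2961)/2] = -36/2979 = -0.012084…
%ΔIncome = (41280 − 44600)/[( 44600 + 41280)/2] = -3320/42940 = -0.077317…
E_income = (-36/2979) / (-3320/42940) = 0.1562…
0 < E_income < 1 ⇒ normal good, necessity.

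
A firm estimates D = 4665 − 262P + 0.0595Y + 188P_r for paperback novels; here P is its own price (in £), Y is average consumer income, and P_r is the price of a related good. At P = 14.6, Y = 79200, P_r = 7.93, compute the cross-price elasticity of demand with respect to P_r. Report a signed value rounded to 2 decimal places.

0.21

At the given values, D = 4665 − 262(14.6) + 0.0595(79200) + 188(7.93) = 7043.04.
∂D/∂P_r = 188.
E = (188) × (7.93/7043.04) = 0.2116…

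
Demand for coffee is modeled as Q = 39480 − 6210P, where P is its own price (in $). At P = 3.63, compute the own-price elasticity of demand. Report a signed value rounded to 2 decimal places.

At the given values, Q = 39480 − 6210(3.63) = 16937.7.
∂Q/∂P = −6210.
E = (-6210) × (3.63/16937.7) = -1.3308…

-1.33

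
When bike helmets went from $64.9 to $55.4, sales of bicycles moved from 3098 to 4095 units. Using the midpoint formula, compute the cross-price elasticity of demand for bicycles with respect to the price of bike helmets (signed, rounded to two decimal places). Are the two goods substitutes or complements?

%ΔQ_{bicycles} = (4095 − 3098)/avg = 997/3596.5 = 0.277213…
%ΔP_{bike helmets} = (55.4 − 64.9)/avg = -9.5/60.15 = -0.157938…
E_cross = (997/3596.5) / (-9.5/60.15) = -1.7552…
E_cross < 0 ⇒ the goods are complements.

-1.76; complements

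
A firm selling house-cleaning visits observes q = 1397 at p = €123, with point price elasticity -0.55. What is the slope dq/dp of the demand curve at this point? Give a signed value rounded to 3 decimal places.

Ed = (dq/dp)·(p/q) ⇒ dq/dp = Ed·q/p = (-0.55)·1397/123 = -6.24674…

-6.247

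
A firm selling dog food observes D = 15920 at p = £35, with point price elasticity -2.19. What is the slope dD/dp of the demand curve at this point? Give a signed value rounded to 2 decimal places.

Ed = (dD/dp)·(p/D) ⇒ dD/dp = Ed·D/p = (-2.19)·15920/35 = -996.1371…

-996.14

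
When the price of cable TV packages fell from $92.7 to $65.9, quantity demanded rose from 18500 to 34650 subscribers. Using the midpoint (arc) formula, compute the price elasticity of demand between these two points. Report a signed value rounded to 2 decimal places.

-1.80

%ΔQ = (34650 − 18500) / [(18500 + 34650)/2] = 16150/26575 = 0.607714…
%ΔP = (65.9 − 92.7) / [(92.7 + 65.9)/2] = -26.8/79.3 = -0.337957…
Arc Ed = %ΔQ / %ΔP = (16150/26575) / (-26.8/79.3) = -1.7981…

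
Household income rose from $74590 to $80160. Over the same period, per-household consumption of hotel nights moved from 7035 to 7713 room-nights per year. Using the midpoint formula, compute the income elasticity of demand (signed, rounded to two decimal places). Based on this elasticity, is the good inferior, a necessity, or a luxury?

1.28; luxury

%ΔQ = (7713 − 7035)/[( 7035 + 7713)/2] = 678/7374 = 0.091944…
%ΔIncome = (80160 − 74590)/[( 74590 + 80160)/2] = 5570/77375 = 0.071987…
E_income = (678/7374) / (5570/77375) = 1.2772…
E_income > 1 ⇒ normal good, luxury.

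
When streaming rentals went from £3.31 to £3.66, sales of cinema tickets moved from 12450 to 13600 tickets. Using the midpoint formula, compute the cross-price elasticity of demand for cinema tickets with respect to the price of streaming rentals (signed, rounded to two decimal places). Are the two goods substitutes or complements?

0.88; substitutes

%ΔQ_{cinema tickets} = (13600 − 12450)/avg = 1150/13025 = 0.088291…
%ΔP_{streaming rentals} = (3.66 − 3.31)/avg = 0.35/3.485 = 0.100430…
E_cross = (1150/13025) / (0.35/3.485) = 0.8791…
E_cross > 0 ⇒ the goods are substitutes.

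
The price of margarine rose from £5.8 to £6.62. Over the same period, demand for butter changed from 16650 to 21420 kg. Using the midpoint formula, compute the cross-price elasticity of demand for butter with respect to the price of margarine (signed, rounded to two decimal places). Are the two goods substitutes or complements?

1.90; substitutes

%ΔQ_{butter} = (21420 − 16650)/avg = 4770/19035 = 0.250591…
%ΔP_{margarine} = (6.62 − 5.8)/avg = 0.82/6.21 = 0.132045…
E_cross = (4770/19035) / (0.82/6.21) = 1.8977…
E_cross > 0 ⇒ the goods are substitutes.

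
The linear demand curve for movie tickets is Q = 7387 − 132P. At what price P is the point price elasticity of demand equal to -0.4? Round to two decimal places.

15.99

Ed = −132P/(7387 − 132P). Set this equal to -0.4:
132P = 0.4·(7387 − 132P) ⇒ 132P(1 + 0.4) = 0.4·7387
P = 0.4·7387 / (132·1.4) = 15.9891…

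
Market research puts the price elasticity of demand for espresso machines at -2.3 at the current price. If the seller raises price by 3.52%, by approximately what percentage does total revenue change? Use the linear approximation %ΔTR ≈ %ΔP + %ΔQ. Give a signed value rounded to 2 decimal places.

-4.58%

%ΔQ ≈ Ed × %ΔP = (-2.3) × (+3.52%) = -8.0960%
%ΔTR ≈ %ΔP + %ΔQ = (+3.52%) + (-8.0960%) = -4.5760%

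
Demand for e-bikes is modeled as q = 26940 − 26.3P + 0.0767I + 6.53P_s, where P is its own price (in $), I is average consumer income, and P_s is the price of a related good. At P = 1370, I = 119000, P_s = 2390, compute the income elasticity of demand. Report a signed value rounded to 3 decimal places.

0.583

At the given values, q = 26940 − 26.3(1370) + 0.0767(119000) + 6.53(2390) = 15643.
∂q/∂I = 0.0767.
E = (0.0767) × (119000/15643) = 0.58347…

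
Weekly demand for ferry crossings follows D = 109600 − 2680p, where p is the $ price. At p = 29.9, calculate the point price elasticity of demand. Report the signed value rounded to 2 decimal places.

dD/dp = −2680. At p = 29.9, D = 109600 − 2680(29.9) = 29468.
Ed = (dD/dp)·(p/D) = −2680 × (29.9/29468) = -2.7192…

-2.72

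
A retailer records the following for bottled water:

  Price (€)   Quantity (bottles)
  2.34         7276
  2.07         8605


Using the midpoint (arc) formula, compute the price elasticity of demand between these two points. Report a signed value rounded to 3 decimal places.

-1.367

%ΔQ = (8605 − 7276) / [(7276 + 8605)/2] = 1329/7940.5 = 0.167369…
%ΔP = (2.07 − 2.34) / [(2.34 + 2.07)/2] = -0.27/2.205 = -0.122448…
Arc Ed = %ΔQ / %ΔP = (1329/7940.5) / (-0.27/2.205) = -1.36685…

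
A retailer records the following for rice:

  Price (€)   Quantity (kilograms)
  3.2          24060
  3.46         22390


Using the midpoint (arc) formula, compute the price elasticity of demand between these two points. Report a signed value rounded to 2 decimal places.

-0.92

%ΔQ = (22390 − 24060) / [(24060 + 22390)/2] = -1670/23225 = -0.071905…
%ΔP = (3.46 − 3.2) / [(3.2 + 3.46)/2] = 0.26/3.33 = 0.078078…
Arc Ed = %ΔQ / %ΔP = (-1670/23225) / (0.26/3.33) = -0.9209…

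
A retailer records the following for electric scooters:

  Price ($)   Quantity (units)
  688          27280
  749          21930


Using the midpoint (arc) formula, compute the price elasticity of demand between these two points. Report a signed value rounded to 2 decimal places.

%ΔQ = (21930 − 27280) / [(27280 + 21930)/2] = -5350/24605 = -0.217435…
%ΔP = (749 − 688) / [(688 + 749)/2] = 61/718.5 = 0.084899…
Arc Ed = %ΔQ / %ΔP = (-5350/24605) / (61/718.5) = -2.5611…

-2.56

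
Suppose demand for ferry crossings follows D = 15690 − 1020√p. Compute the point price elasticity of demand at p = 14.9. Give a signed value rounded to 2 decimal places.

dD/dp = −1020/(2√p) = -132.123. At p = 14.9, D = 11752.7.
Ed = (dD/dp)·(p/D) = (-132.123) × (14.9/11752.7) = -0.1675…

-0.17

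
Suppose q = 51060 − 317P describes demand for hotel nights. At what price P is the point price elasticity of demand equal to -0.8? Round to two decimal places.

Ed = −317P/(51060 − 317P). Set this equal to -0.8:
317P = 0.8·(51060 − 317P) ⇒ 317P(1 + 0.8) = 0.8·51060
P = 0.8·51060 / (317·1.8) = 71.5878…

71.59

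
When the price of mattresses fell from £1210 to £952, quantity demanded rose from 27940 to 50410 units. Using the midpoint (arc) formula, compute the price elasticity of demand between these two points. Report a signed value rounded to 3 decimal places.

-2.403

%ΔQ = (50410 − 27940) / [(27940 + 50410)/2] = 22470/39175 = 0.573580…
%ΔP = (952 − 1210) / [(1210 + 952)/2] = -258/1081 = -0.238667…
Arc Ed = %ΔQ / %ΔP = (22470/39175) / (-258/1081) = -2.40325…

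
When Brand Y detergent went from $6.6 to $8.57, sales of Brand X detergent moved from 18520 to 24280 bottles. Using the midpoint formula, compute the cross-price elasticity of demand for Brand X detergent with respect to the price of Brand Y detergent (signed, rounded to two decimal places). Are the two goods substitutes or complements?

1.04; substitutes

%ΔQ_{Brand X detergent} = (24280 − 18520)/avg = 5760/21400 = 0.269158…
%ΔP_{Brand Y detergent} = (8.57 − 6.6)/avg = 1.97/7.585 = 0.259723…
E_cross = (5760/21400) / (1.97/7.585) = 1.0363…
E_cross > 0 ⇒ the goods are substitutes.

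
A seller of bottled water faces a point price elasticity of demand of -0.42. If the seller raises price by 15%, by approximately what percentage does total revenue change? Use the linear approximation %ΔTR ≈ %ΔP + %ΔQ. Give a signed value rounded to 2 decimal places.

+8.70%

%ΔQ ≈ Ed × %ΔP = (-0.42) × (+15%) = -6.3000%
%ΔTR ≈ %ΔP + %ΔQ = (+15%) + (-6.3000%) = +8.7000%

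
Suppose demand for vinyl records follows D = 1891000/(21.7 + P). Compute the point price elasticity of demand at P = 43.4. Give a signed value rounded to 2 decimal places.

dD/dP = −1891000/(21.7 + P)² = -446.2. At P = 43.4, D = 29047.6.
Ed = (dD/dP)·(P/D) = (-446.2) × (43.4/29047.6) = -0.6666…

-0.67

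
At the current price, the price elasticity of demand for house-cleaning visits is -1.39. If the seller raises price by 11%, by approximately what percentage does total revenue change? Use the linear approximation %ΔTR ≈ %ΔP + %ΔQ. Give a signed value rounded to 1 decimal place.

-4.3%

%ΔQ ≈ Ed × %ΔP = (-1.39) × (+11%) = -15.2900%
%ΔTR ≈ %ΔP + %ΔQ = (+11%) + (-15.2900%) = -4.2900%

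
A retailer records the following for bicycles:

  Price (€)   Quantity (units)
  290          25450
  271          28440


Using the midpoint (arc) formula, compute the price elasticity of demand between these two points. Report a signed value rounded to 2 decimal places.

%ΔQ = (28440 − 25450) / [(25450 + 28440)/2] = 2990/26945 = 0.110966…
%ΔP = (271 − 290) / [(290 + 271)/2] = -19/280.5 = -0.067736…
Arc Ed = %ΔQ / %ΔP = (2990/26945) / (-19/280.5) = -1.6382…

-1.64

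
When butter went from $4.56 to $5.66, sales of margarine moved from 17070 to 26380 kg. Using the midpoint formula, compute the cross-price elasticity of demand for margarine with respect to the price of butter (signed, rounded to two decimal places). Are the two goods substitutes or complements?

%ΔQ_{margarine} = (26380 − 17070)/avg = 9310/21725 = 0.428538…
%ΔP_{butter} = (5.66 − 4.56)/avg = 1.1/5.11 = 0.215264…
E_cross = (9310/21725) / (1.1/5.11) = 1.9907…
E_cross > 0 ⇒ the goods are substitutes.

1.99; substitutes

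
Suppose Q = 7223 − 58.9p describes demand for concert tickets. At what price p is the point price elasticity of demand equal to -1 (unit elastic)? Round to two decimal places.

61.32

Ed = −58.9p/(7223 − 58.9p). Set this equal to -1:
58.9p = 1·(7223 − 58.9p) ⇒ 58.9p(1 + 1) = 1·7223
p = 1·7223 / (58.9·2) = 61.3157…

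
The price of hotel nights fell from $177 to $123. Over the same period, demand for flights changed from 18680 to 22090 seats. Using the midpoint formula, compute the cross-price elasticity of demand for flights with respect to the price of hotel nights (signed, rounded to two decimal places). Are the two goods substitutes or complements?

%ΔQ_{flights} = (22090 − 18680)/avg = 3410/20385 = 0.167279…
%ΔP_{hotel nights} = (123 − 177)/avg = -54/150 = -0.36
E_cross = (3410/20385) / (-54/150) = -0.4646…
E_cross < 0 ⇒ the goods are complements.

-0.46; complements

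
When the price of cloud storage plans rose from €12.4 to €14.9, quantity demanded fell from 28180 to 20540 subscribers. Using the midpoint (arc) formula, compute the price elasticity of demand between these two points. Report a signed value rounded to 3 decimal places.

%ΔQ = (20540 − 28180) / [(28180 + 20540)/2] = -7640/24360 = -0.313628…
%ΔP = (14.9 − 12.4) / [(12.4 + 14.9)/2] = 2.5/13.65 = 0.183150…
Arc Ed = %ΔQ / %ΔP = (-7640/24360) / (2.5/13.65) = -1.71241…

-1.712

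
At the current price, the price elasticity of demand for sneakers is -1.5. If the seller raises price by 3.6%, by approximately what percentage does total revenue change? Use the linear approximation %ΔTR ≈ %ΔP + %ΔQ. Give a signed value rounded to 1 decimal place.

-1.8%

%ΔQ ≈ Ed × %ΔP = (-1.5) × (+3.6%) = -5.4000%
%ΔTR ≈ %ΔP + %ΔQ = (+3.6%) + (-5.4000%) = -1.8000%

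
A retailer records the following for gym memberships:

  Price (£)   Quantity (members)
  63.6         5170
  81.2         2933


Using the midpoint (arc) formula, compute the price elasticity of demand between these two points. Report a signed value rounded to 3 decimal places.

-2.271

%ΔQ = (2933 − 5170) / [(5170 + 2933)/2] = -2237/4051.5 = -0.552141…
%ΔP = (81.2 − 63.6) / [(63.6 + 81.2)/2] = 17.6/72.4 = 0.243093…
Arc Ed = %ΔQ / %ΔP = (-2237/4051.5) / (17.6/72.4) = -2.27130…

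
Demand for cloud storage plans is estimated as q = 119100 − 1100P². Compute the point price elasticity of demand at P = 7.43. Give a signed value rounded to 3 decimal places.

-2.081

dq/dP = −2·1100·P = -16346. At P = 7.43, q = 58374.61.
Ed = (dq/dP)·(P/q) = (-16346) × (7.43/58374.61) = -2.08054…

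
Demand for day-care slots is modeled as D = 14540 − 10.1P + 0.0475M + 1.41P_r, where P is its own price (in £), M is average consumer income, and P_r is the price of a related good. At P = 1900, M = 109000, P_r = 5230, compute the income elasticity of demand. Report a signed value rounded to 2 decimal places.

At the given values, D = 14540 − 10.1(1900) + 0.0475(109000) + 1.41(5230) = 7901.8.
∂D/∂M = 0.0475.
E = (0.0475) × (109000/7901.8) = 0.6552…

0.66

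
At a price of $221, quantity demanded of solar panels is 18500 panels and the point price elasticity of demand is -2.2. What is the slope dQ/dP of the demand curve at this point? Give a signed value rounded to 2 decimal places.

Ed = (dQ/dP)·(P/Q) ⇒ dQ/dP = Ed·Q/P = (-2.2)·18500/221 = -184.1628…

-184.16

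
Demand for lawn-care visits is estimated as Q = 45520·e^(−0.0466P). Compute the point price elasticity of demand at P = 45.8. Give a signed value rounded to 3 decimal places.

-2.134

dQ/dP = −0.0466·Q = -251.005. At P = 45.8, Q = 5386.37.
Ed = (dQ/dP)·(P/Q) = (-251.005) × (45.8/5386.37) = -2.13428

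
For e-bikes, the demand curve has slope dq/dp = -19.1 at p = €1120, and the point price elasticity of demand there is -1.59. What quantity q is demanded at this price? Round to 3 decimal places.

13454.088

Ed = (dq/dp)·(p/q) ⇒ q = (dq/dp)·p/Ed = (-19.1)·1120/(-1.59) = 13454.08805…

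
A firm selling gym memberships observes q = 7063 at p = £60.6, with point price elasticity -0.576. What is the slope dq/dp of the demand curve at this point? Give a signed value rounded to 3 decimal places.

-67.133

Ed = (dq/dp)·(p/q) ⇒ dq/dp = Ed·q/p = (-0.576)·7063/60.6 = -67.13346…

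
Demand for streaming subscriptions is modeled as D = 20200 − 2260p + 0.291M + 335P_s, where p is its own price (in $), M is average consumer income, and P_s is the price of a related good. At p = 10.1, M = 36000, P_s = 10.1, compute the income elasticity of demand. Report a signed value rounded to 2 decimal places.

0.93

At the given values, D = 20200 − 2260(10.1) + 0.291(36000) + 335(10.1) = 11233.5.
∂D/∂M = 0.291.
E = (0.291) × (36000/11233.5) = 0.9325…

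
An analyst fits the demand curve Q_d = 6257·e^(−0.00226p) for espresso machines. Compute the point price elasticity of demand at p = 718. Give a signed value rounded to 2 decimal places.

dQ_d/dp = −0.00226·Q_d = -2.79096. At p = 718, Q_d = 1234.94.
Ed = (dQ_d/dp)·(p/Q_d) = (-2.79096) × (718/1234.94) = -1.6226…

-1.62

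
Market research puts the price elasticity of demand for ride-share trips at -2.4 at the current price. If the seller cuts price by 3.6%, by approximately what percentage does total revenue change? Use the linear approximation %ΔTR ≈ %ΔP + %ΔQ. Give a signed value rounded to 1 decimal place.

%ΔQ ≈ Ed × %ΔP = (-2.4) × (-3.6%) = +8.6400%
%ΔTR ≈ %ΔP + %ΔQ = (-3.6%) + (+8.6400%) = +5.0400%

+5.0%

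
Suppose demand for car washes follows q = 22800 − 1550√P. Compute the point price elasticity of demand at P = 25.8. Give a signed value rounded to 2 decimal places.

-0.26

dq/dP = −1550/(2√P) = -152.578. At P = 25.8, q = 14927.
Ed = (dq/dP)·(P/q) = (-152.578) × (25.8/14927) = -0.2637…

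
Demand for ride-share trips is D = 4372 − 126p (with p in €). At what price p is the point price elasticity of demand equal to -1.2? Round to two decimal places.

18.93

Ed = −126p/(4372 − 126p). Set this equal to -1.2:
126p = 1.2·(4372 − 126p) ⇒ 126p(1 + 1.2) = 1.2·4372
p = 1.2·4372 / (126·2.2) = 18.9264…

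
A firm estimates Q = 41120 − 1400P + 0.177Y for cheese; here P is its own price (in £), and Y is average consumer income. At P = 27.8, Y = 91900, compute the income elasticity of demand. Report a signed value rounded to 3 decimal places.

At the given values, Q = 41120 − 1400(27.8) + 0.177(91900) = 18466.3.
∂Q/∂Y = 0.177.
E = (0.177) × (91900/18466.3) = 0.88086…

0.881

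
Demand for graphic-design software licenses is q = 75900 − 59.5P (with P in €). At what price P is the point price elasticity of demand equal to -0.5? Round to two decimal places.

Ed = −59.5P/(75900 − 59.5P). Set this equal to -0.5:
59.5P = 0.5·(75900 − 59.5P) ⇒ 59.5P(1 + 0.5) = 0.5·75900
P = 0.5·75900 / (59.5·1.5) = 425.2100…

425.21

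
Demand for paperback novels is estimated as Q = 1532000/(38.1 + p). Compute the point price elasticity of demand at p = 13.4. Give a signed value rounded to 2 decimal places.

-0.26

dQ/dp = −1532000/(38.1 + p)² = -577.623. At p = 13.4, Q = 29747.6.
Ed = (dQ/dp)·(p/Q) = (-577.623) × (13.4/29747.6) = -0.2601…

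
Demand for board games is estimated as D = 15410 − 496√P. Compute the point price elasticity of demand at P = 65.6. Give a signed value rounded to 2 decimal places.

dD/dP = −496/(2√P) = -30.6196. At P = 65.6, D = 11392.7.
Ed = (dD/dP)·(P/D) = (-30.6196) × (65.6/11392.7) = -0.1763…

-0.18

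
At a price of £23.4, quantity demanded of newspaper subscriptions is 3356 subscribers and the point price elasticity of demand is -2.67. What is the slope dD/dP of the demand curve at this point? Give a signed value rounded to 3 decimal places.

-382.928

Ed = (dD/dP)·(P/D) ⇒ dD/dP = Ed·D/P = (-2.67)·3356/23.4 = -382.92820…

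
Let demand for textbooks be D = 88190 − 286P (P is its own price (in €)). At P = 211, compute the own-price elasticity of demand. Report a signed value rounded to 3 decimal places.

At the given values, D = 88190 − 286(211) = 27844.
∂D/∂P = −286.
E = (-286) × (211/27844) = -2.16728…

-2.167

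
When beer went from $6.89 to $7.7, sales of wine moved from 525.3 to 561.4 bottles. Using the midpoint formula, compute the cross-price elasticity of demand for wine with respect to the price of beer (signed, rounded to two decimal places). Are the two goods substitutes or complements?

0.60; substitutes

%ΔQ_{wine} = (561.4 − 525.3)/avg = 36.1/543.35 = 0.066439…
%ΔP_{beer} = (7.7 − 6.89)/avg = 0.81/7.295 = 0.111034…
E_cross = (36.1/543.35) / (0.81/7.295) = 0.5983…
E_cross > 0 ⇒ the goods are substitutes.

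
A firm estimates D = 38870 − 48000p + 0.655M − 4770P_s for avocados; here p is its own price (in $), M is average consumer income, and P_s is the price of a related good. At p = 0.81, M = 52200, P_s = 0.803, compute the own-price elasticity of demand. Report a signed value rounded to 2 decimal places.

-1.28

At the given values, D = 38870 − 48000(0.81) + 0.655(52200) − 4770(0.803) = 30350.69.
∂D/∂p = −48000.
E = (-48000) × (0.81/30350.69) = -1.2810…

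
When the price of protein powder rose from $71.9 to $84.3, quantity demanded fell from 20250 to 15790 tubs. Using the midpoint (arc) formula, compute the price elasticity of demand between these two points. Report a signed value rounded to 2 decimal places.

%ΔQ = (15790 − 20250) / [(20250 + 15790)/2] = -4460/18020 = -0.247502…
%ΔP = (84.3 − 71.9) / [(71.9 + 84.3)/2] = 12.4/78.1 = 0.158770…
Arc Ed = %ΔQ / %ΔP = (-4460/18020) / (12.4/78.1) = -1.5588…

-1.56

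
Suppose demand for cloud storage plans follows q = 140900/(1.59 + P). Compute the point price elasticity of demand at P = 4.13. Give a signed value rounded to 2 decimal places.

dq/dP = −140900/(1.59 + P)² = -4306.45. At P = 4.13, q = 24632.9.
Ed = (dq/dP)·(P/q) = (-4306.45) × (4.13/24632.9) = -0.7220…

-0.72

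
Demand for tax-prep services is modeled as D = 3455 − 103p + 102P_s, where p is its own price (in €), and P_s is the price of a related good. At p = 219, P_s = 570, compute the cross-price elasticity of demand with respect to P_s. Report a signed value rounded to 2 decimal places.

1.49

At the given values, D = 3455 − 103(219) + 102(570) = 39038.
∂D/∂P_s = 102.
E = (102) × (570/39038) = 1.4893…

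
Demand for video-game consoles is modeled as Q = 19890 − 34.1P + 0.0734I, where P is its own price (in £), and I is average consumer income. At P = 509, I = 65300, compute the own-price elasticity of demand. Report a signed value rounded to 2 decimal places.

-2.37

At the given values, Q = 19890 − 34.1(509) + 0.0734(65300) = 7326.12.
∂Q/∂P = −34.1.
E = (-34.1) × (509/7326.12) = -2.3691…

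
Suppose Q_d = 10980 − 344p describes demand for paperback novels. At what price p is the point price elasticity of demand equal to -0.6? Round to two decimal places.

Ed = −344p/(10980 − 344p). Set this equal to -0.6:
344p = 0.6·(10980 − 344p) ⇒ 344p(1 + 0.6) = 0.6·10980
p = 0.6·10980 / (344·1.6) = 11.9694…

11.97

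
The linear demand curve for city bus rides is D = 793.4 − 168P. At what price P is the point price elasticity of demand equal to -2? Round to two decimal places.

3.15

Ed = −168P/(793.4 − 168P). Set this equal to -2:
168P = 2·(793.4 − 168P) ⇒ 168P(1 + 2) = 2·793.4
P = 2·793.4 / (168·3) = 3.1484…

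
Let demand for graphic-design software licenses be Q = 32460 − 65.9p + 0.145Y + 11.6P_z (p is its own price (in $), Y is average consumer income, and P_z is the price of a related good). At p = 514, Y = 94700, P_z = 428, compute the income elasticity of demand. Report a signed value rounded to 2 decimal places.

At the given values, Q = 32460 − 65.9(514) + 0.145(94700) + 11.6(428) = 17283.7.
∂Q/∂Y = 0.145.
E = (0.145) × (94700/17283.7) = 0.7944…

0.79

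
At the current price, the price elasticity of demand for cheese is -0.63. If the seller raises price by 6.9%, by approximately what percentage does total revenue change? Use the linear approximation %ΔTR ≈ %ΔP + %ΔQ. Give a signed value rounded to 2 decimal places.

%ΔQ ≈ Ed × %ΔP = (-0.63) × (+6.9%) = -4.3470%
%ΔTR ≈ %ΔP + %ΔQ = (+6.9%) + (-4.3470%) = +2.5530%

+2.55%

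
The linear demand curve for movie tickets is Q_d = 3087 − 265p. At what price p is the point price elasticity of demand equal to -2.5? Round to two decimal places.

8.32

Ed = −265p/(3087 − 265p). Set this equal to -2.5:
265p = 2.5·(3087 − 265p) ⇒ 265p(1 + 2.5) = 2.5·3087
p = 2.5·3087 / (265·3.5) = 8.3207…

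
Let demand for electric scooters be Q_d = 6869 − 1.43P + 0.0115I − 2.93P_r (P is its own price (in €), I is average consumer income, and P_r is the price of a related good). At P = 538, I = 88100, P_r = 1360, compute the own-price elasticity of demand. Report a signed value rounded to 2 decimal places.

-0.25

At the given values, Q_d = 6869 − 1.43(538) + 0.0115(88100) − 2.93(1360) = 3128.01.
∂Q_d/∂P = −1.43.
E = (-1.43) × (538/3128.01) = -0.2459…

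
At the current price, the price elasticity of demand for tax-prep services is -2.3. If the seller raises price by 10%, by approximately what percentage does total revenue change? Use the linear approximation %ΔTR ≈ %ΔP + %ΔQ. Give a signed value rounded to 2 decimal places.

%ΔQ ≈ Ed × %ΔP = (-2.3) × (+10%) = -23.0000%
%ΔTR ≈ %ΔP + %ΔQ = (+10%) + (-23.0000%) = -13.0000%

-13.00%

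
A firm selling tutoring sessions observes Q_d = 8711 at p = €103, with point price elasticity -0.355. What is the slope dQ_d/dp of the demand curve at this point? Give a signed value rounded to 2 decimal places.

Ed = (dQ_d/dp)·(p/Q_d) ⇒ dQ_d/dp = Ed·Q_d/p = (-0.355)·8711/103 = -30.0233…

-30.02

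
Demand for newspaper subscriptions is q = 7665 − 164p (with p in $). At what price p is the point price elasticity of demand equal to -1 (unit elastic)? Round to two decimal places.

23.37

Ed = −164p/(7665 − 164p). Set this equal to -1:
164p = 1·(7665 − 164p) ⇒ 164p(1 + 1) = 1·7665
p = 1·7665 / (164·2) = 23.3689…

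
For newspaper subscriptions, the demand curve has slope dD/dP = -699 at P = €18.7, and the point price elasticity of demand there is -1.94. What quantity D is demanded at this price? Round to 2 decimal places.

6737.78

Ed = (dD/dP)·(P/D) ⇒ D = (dD/dP)·P/Ed = (-699)·18.7/(-1.94) = 6737.7835…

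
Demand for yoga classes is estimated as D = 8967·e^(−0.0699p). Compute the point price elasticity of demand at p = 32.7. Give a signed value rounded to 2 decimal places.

-2.29

dD/dp = −0.0699·D = -63.7447. At p = 32.7, D = 911.942.
Ed = (dD/dp)·(p/D) = (-63.7447) × (32.7/911.942) = -2.2857…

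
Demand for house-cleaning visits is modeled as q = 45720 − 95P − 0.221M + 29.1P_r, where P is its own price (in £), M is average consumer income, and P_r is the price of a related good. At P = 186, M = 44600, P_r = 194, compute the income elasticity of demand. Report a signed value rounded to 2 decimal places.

At the given values, q = 45720 − 95(186) − 0.221(44600) + 29.1(194) = 23838.8.
∂q/∂M = -0.221.
E = (-0.221) × (44600/23838.8) = -0.4134…

-0.41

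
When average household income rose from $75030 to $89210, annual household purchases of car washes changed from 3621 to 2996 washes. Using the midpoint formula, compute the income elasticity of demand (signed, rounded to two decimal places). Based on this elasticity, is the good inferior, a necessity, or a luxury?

%ΔQ = (2996 − 3621)/[( 3621 + 2996)/2] = -625/3308.5 = -0.188907…
%ΔIncome = (89210 − 75030)/[( 75030 + 89210)/2] = 14180/82120 = 0.172674…
E_income = (-625/3308.5) / (14180/82120) = -1.0940…
E_income < 0 ⇒ inferior good.

-1.09; inferior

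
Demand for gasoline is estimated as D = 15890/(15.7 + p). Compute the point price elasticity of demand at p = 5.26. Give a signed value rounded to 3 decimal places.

-0.251

dD/dp = −15890/(15.7 + p)² = -36.1694. At p = 5.26, D = 758.111.
Ed = (dD/dp)·(p/D) = (-36.1694) × (5.26/758.111) = -0.25095…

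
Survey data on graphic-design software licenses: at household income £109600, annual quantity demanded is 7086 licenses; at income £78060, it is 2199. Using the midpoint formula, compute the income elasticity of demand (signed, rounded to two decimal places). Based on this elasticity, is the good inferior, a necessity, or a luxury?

3.13; luxury

%ΔQ = (2199 − 7086)/[( 7086 + 2199)/2] = -4887/4642.5 = -1.052665…
%ΔIncome = (78060 − 109600)/[( 109600 + 78060)/2] = -31540/93830 = -0.336139…
E_income = (-4887/4642.5) / (-31540/93830) = 3.1316…
E_income > 1 ⇒ normal good, luxury.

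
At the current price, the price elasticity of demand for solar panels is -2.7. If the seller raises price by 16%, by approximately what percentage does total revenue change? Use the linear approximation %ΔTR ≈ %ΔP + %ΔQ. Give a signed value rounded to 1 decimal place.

%ΔQ ≈ Ed × %ΔP = (-2.7) × (+16%) = -43.2000%
%ΔTR ≈ %ΔP + %ΔQ = (+16%) + (-43.2000%) = -27.2000%

-27.2%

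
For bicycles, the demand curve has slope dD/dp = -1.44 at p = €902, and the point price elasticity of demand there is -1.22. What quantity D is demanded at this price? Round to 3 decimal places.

Ed = (dD/dp)·(p/D) ⇒ D = (dD/dp)·p/Ed = (-1.44)·902/(-1.22) = 1064.65573…

1064.656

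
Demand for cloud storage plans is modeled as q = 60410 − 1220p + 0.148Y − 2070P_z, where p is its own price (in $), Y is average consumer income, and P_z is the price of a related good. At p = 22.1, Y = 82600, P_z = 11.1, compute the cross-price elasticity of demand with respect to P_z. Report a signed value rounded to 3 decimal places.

-1.012

At the given values, q = 60410 − 1220(22.1) + 0.148(82600) − 2070(11.1) = 22695.8.
∂q/∂P_z = -2070.
E = (-2070) × (11.1/22695.8) = -1.01238…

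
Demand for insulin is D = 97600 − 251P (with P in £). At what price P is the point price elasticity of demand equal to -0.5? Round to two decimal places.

129.61

Ed = −251P/(97600 − 251P). Set this equal to -0.5:
251P = 0.5·(97600 − 251P) ⇒ 251P(1 + 0.5) = 0.5·97600
P = 0.5·97600 / (251·1.5) = 129.6148…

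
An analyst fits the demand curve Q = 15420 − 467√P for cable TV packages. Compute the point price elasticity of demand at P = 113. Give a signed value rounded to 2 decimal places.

-0.24

dQ/dP = −467/(2√P) = -21.9658. At P = 113, Q = 10455.7.
Ed = (dQ/dP)·(P/Q) = (-21.9658) × (113/10455.7) = -0.2373…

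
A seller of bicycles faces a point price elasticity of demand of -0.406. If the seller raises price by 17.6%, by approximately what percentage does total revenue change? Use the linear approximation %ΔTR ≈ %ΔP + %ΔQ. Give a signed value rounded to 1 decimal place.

%ΔQ ≈ Ed × %ΔP = (-0.406) × (+17.6%) = -7.1456%
%ΔTR ≈ %ΔP + %ΔQ = (+17.6%) + (-7.1456%) = +10.4544%

+10.5%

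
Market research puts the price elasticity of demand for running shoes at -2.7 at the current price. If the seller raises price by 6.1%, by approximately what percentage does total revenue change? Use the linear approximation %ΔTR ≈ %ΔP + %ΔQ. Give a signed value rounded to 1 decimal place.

%ΔQ ≈ Ed × %ΔP = (-2.7) × (+6.1%) = -16.4700%
%ΔTR ≈ %ΔP + %ΔQ = (+6.1%) + (-16.4700%) = -10.3700%

-10.4%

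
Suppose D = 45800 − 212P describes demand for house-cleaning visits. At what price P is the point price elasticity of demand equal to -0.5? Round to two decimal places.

Ed = −212P/(45800 − 212P). Set this equal to -0.5:
212P = 0.5·(45800 − 212P) ⇒ 212P(1 + 0.5) = 0.5·45800
P = 0.5·45800 / (212·1.5) = 72.0125…

72.01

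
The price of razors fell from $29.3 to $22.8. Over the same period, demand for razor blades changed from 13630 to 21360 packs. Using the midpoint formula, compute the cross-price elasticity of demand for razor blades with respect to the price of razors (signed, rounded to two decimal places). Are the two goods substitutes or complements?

-1.77; complements

%ΔQ_{razor blades} = (21360 − 13630)/avg = 7730/17495 = 0.441840…
%ΔP_{razors} = (22.8 − 29.3)/avg = -6.5/26.05 = -0.249520…
E_cross = (7730/17495) / (-6.5/26.05) = -1.7707…
E_cross < 0 ⇒ the goods are complements.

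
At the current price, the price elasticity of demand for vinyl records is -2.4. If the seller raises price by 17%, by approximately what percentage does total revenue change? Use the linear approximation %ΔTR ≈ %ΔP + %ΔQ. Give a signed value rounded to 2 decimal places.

-23.80%

%ΔQ ≈ Ed × %ΔP = (-2.4) × (+17%) = -40.8000%
%ΔTR ≈ %ΔP + %ΔQ = (+17%) + (-40.8000%) = -23.8000%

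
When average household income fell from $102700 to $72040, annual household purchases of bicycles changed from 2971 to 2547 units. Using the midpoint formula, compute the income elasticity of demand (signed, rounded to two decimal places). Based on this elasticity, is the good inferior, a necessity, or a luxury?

0.44; necessity

%ΔQ = (2547 − 2971)/[( 2971 + 2547)/2] = -424/2759 = -0.153678…
%ΔIncome = (72040 − 102700)/[( 102700 + 72040)/2] = -30660/87370 = -0.350921…
E_income = (-424/2759) / (-30660/87370) = 0.4379…
0 < E_income < 1 ⇒ normal good, necessity.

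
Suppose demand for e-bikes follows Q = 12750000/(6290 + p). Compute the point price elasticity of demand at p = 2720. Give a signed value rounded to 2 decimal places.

dQ/dp = −12750000/(6290 + p)² = -0.157058. At p = 2720, Q = 1415.09.
Ed = (dQ/dp)·(p/Q) = (-0.157058) × (2720/1415.09) = -0.3018…

-0.30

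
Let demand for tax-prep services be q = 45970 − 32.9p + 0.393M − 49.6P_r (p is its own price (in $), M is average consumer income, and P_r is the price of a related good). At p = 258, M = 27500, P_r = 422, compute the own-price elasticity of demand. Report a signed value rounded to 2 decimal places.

At the given values, q = 45970 − 32.9(258) + 0.393(27500) − 49.6(422) = 27358.1.
∂q/∂p = −32.9.
E = (-32.9) × (258/27358.1) = -0.3102…

-0.31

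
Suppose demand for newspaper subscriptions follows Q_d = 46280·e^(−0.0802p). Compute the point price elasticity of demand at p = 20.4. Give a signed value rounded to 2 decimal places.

dQ_d/dp = −0.0802·Q_d = -722.815. At p = 20.4, Q_d = 9012.66.
Ed = (dQ_d/dp)·(p/Q_d) = (-722.815) × (20.4/9012.66) = -1.6360…

-1.64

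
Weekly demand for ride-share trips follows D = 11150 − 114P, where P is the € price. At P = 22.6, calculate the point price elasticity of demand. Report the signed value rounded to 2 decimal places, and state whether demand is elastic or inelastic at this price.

dD/dP = −114. At P = 22.6, D = 11150 − 114(22.6) = 8573.6.
Ed = (dD/dP)·(P/D) = −114 × (22.6/8573.6) = -0.3005…
|Ed| = 0.30 < 1, so demand is inelastic.

-0.30; inelastic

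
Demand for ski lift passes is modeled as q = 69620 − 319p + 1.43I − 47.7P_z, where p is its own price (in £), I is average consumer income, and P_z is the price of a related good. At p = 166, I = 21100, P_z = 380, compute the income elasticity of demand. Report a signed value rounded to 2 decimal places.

1.05

At the given values, q = 69620 − 319(166) + 1.43(21100) − 47.7(380) = 28713.
∂q/∂I = 1.43.
E = (1.43) × (21100/28713) = 1.0508…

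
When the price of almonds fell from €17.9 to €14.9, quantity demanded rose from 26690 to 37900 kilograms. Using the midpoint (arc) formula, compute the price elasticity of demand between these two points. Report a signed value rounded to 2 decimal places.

%ΔQ = (37900 − 26690) / [(26690 + 37900)/2] = 11210/32295 = 0.347112…
%ΔP = (14.9 − 17.9) / [(17.9 + 14.9)/2] = -3/16.4 = -0.182926…
Arc Ed = %ΔQ / %ΔP = (11210/32295) / (-3/16.4) = -1.8975…

-1.90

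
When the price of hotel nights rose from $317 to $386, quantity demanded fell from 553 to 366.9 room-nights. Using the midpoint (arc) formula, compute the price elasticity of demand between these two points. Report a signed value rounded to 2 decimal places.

%ΔQ = (366.9 − 553) / [(553 + 366.9)/2] = -186.1/459.95 = -0.404609…
%ΔP = (386 − 317) / [(317 + 386)/2] = 69/351.5 = 0.196301…
Arc Ed = %ΔQ / %ΔP = (-186.1/459.95) / (69/351.5) = -2.0611…

-2.06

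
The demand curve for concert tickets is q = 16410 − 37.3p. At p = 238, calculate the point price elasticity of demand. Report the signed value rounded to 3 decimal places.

-1.179

dq/dp = −37.3. At p = 238, q = 16410 − 37.3(238) = 7532.6.
Ed = (dq/dp)·(p/q) = −37.3 × (238/7532.6) = -1.17853…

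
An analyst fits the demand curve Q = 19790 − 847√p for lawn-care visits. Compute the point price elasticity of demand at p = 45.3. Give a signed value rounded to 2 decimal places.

dQ/dp = −847/(2√p) = -62.9223. At p = 45.3, Q = 14089.2.
Ed = (dQ/dp)·(p/Q) = (-62.9223) × (45.3/14089.2) = -0.2023…

-0.20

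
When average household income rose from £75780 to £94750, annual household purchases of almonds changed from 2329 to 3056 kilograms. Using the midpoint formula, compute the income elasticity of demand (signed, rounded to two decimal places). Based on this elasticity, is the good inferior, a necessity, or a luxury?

%ΔQ = (3056 − 2329)/[( 2329 + 3056)/2] = 727/2692.5 = 0.270009…
%ΔIncome = (94750 − 75780)/[( 75780 + 94750)/2] = 18970/85265 = 0.222482…
E_income = (727/2692.5) / (18970/85265) = 1.2136…
E_income > 1 ⇒ normal good, luxury.

1.21; luxury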